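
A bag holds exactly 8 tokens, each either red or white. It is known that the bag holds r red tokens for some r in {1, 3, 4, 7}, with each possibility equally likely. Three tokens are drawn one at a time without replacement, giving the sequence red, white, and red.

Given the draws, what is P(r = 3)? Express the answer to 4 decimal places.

0.2500

For each hypothesis, P(data | H) works out to: P(data | r = 1) = (1/8)(7/7)(0/6) = 0; P(data | r = 3) = (3/8)(5/7)(2/6) = 5/56; P(data | r = 4) = (4/8)(4/7)(3/6) = 1/7; P(data | r = 7) = (7/8)(1/7)(6/6) = 1/8.
Multiplying each by its prior: 1/4 · 0 = 0, 1/4 · 5/56 = 5/224, 1/4 · 1/7 = 1/28, 1/4 · 1/8 = 1/32; these sum to 5/56.
By Bayes' rule, P(r = 3 | data) = (5/224) / (5/56) = 1/4.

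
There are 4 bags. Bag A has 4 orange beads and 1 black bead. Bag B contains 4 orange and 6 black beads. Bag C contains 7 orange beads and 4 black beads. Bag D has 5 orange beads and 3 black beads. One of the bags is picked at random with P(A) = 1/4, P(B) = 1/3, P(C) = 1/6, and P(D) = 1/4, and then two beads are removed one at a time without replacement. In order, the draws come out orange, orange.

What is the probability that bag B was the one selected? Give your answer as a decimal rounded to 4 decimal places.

0.1279

Under each hypothesis, the probability of the observed sequence is: P(data | bag A) = (4/5)(3/4) = 0.6; P(data | bag B) = (4/10)(3/9) = 0.13333; P(data | bag C) = (7/11)(6/10) = 0.38182; P(data | bag D) = (5/8)(4/7) = 0.35714.
The prior-weighted likelihoods are 1/4 · 0.6 = 0.15, 1/3 · 0.13333 = 0.044444, 1/6 · 0.38182 = 0.063636, 1/4 · 0.35714 = 0.089286; summing to 0.34737.
Therefore the posterior P(bag B | data) = (0.044444) / (0.34737) = 0.12795.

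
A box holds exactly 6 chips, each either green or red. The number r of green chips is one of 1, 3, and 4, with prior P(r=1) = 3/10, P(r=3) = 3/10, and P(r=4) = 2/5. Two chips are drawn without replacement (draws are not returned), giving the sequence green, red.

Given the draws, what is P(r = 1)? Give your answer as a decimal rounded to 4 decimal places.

0.2027

The likelihood of the observed sequence under each hypothesis: P(data | r = 1) = (1/6)(5/5) = 1/6; P(data | r = 3) = (3/6)(3/5) = 3/10; P(data | r = 4) = (4/6)(2/5) = 4/15.
The prior-weighted likelihoods are 3/10 · 1/6 = 1/20, 3/10 · 3/10 = 9/100, 2/5 · 4/15 = 8/75; summing to 37/150.
So P(r = 1 | data) = (1/20) / (37/150) = 15/74.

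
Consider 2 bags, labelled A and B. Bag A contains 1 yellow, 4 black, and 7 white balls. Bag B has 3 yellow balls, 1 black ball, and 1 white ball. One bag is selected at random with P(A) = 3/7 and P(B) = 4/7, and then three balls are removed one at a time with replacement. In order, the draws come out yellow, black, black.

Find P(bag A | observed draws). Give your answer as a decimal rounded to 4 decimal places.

0.2244

The likelihood of the observed sequence under each hypothesis: P(data | bag A) = (1/12)(4/12)(4/12) = 0.0092593; P(data | bag B) = (3/5)(1/5)(1/5) = 0.024.
Multiplying each by its prior: 3/7 · 0.0092593 = 0.0039683, 4/7 · 0.024 = 0.013714; with total 0.017683.
So P(bag A | data) = (0.0039683) / (0.017683) = 0.22442.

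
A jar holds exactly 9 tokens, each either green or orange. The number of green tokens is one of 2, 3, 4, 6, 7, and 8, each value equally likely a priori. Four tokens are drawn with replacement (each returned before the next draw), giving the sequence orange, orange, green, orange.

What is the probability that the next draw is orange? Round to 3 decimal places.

0.636

Compute the likelihood of the observed sequence for each case: P(data | r = 2) = (7/9)(7/9)(2/9)(7/9) = 0.10456; P(data | r = 3) = (6/9)(6/9)(3/9)(6/9) = 0.098765; P(data | r = 4) = (5/9)(5/9)(4/9)(5/9) = 0.076208; P(data | r = 6) = (3/9)(3/9)(6/9)(3/9) = 0.024691; P(data | r = 7) = (2/9)(2/9)(7/9)(2/9) = 0.0085353; P(data | r = 8) = (1/9)(1/9)(8/9)(1/9) = 0.0012193.
The prior-weighted likelihoods are 1/6 · 0.10456 = 0.017426, 1/6 · 0.098765 = 0.016461, 1/6 · 0.076208 = 0.012701, 1/6 · 0.024691 = 0.0041152, 1/6 · 0.0085353 = 0.0014225, 1/6 · 0.0012193 = 0.00020322; with total 0.052329.
Normalising, the posterior is P(r = 2 | data) = 0.33301, P(r = 3 | data) = 0.31456, P(r = 4 | data) = 0.24272, P(r = 6 | data) = 0.078641, P(r = 7 | data) = 0.027184, P(r = 8 | data) = 0.0038835.
So P(orange next | data) = Σ P(orange next | H) P(H | data) = (7/9)(0.33301) + (2/3)(0.31456) + (5/9)(0.24272) + (1/3)(0.078641) + (2/9)(0.027184) + (1/9)(0.0038835) = 0.63625.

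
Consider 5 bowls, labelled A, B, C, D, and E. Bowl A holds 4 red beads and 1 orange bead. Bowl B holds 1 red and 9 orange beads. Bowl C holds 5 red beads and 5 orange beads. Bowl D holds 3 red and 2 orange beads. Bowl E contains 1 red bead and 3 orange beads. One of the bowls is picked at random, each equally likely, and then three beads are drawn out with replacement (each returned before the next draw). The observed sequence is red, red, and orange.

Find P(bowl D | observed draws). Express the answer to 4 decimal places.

0.3180

Compute the likelihood of the observed sequence for each case: P(data | bowl A) = (4/5)(4/5)(1/5) = 0.128; P(data | bowl B) = (1/10)(1/10)(9/10) = 0.009; P(data | bowl C) = (5/10)(5/10)(5/10) = 0.125; P(data | bowl D) = (3/5)(3/5)(2/5) = 0.144; P(data | bowl E) = (1/4)(1/4)(3/4) = 0.046875.
Multiplying each by its prior: 1/5 · 0.128 = 0.0256, 1/5 · 0.009 = 0.0018, 1/5 · 0.125 = 0.025, 1/5 · 0.144 = 0.0288, 1/5 · 0.046875 = 0.009375; summing to 0.090575.
So P(bowl D | data) = (0.0288) / (0.090575) = 0.31797.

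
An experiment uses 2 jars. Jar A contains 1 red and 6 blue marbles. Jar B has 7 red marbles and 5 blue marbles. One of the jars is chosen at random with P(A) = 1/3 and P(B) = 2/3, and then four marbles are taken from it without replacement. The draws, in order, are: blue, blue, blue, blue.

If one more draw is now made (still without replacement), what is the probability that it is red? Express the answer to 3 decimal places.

0.358

Compute the likelihood of the observed sequence for each case: P(data | jar A) = (6/7)(5/6)(4/5)(3/4) = 0.42857; P(data | jar B) = (5/12)(4/11)(3/10)(2/9) = 0.010101.
The prior-weighted likelihoods are 1/3 · 0.42857 = 0.14286, 2/3 · 0.010101 = 0.006734; with total 0.14959.
The posterior is then P(jar A | data) = 0.95498, P(jar B | data) = 0.045016.
So P(red next | data) = Σ P(red next | H) P(H | data) = (1/3)(0.95498) + (7/8)(0.045016) = 0.35772.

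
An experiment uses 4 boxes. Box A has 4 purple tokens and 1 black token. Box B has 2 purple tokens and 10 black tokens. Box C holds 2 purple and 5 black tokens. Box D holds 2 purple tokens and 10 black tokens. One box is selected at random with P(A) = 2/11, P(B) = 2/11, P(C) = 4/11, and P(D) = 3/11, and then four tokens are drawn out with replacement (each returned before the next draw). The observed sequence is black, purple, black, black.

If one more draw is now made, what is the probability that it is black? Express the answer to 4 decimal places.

0.7700

The likelihood of the observed sequence under each hypothesis: P(data | box A) = (1/5)(4/5)(1/5)(1/5) = 0.0064; P(data | box B) = (10/12)(2/12)(10/12)(10/12) = 0.096451; P(data | box C) = (5/7)(2/7)(5/7)(5/7) = 0.10412; P(data | box D) = (10/12)(2/12)(10/12)(10/12) = 0.096451.
Weighting by the prior gives 2/11 · 0.0064 = 0.0011636, 2/11 · 0.096451 = 0.017536, 4/11 · 0.10412 = 0.037863, 3/11 · 0.096451 = 0.026305; summing to 0.082868.
Normalising, the posterior is P(box A | data) = 0.014042, P(box B | data) = 0.21162, P(box C | data) = 0.45691, P(box D | data) = 0.31743.
The predictive probability is P(black next | data) = (1/5)(0.014042) + (5/6)(0.21162) + (5/7)(0.45691) + (5/6)(0.31743) = 0.77005.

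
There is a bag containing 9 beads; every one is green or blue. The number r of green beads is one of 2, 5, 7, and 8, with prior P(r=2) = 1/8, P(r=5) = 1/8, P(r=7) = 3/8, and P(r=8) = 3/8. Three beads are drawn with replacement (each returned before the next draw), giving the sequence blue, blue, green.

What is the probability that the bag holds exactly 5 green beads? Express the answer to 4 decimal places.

Under each hypothesis, the probability of the observed sequence is: P(data | r = 2) = (7/9)(7/9)(2/9) = 0.13443; P(data | r = 5) = (4/9)(4/9)(5/9) = 0.10974; P(data | r = 7) = (2/9)(2/9)(7/9) = 0.038409; P(data | r = 8) = (1/9)(1/9)(8/9) = 0.010974.
The prior-weighted likelihoods are 1/8 · 0.13443 = 0.016804, 1/8 · 0.10974 = 0.013717, 3/8 · 0.038409 = 0.014403, 3/8 · 0.010974 = 0.0041152; these sum to 0.04904.
By Bayes' rule, P(r = 5 | data) = (0.013717) / (0.04904) = 0.27972.

0.2797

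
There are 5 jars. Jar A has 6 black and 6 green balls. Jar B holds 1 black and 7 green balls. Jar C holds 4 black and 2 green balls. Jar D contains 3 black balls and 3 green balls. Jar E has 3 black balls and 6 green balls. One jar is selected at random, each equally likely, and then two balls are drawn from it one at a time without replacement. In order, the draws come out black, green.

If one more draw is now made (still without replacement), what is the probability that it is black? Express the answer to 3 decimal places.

The likelihood of the observed sequence under each hypothesis: P(data | jar A) = (6/12)(6/11) = 0.27273; P(data | jar B) = (1/8)(7/7) = 0.125; P(data | jar C) = (4/6)(2/5) = 0.26667; P(data | jar D) = (3/6)(3/5) = 0.3; P(data | jar E) = (3/9)(6/8) = 0.25.
The prior-weighted likelihoods are 1/5 · 0.27273 = 0.054545, 1/5 · 0.125 = 0.025, 1/5 · 0.26667 = 0.053333, 1/5 · 0.3 = 0.06, 1/5 · 0.25 = 0.05; with total 0.24288.
Dividing through by the total gives posterior P(jar A | data) = 0.22458, P(jar B | data) = 0.10293, P(jar C | data) = 0.21959, P(jar D | data) = 0.24704, P(jar E | data) = 0.20586.
The predictive probability is P(black next | data) = (1/2)(0.22458) + (0)(0.10293) + (3/4)(0.21959) + (1/2)(0.24704) + (2/7)(0.20586) = 0.45932.

0.459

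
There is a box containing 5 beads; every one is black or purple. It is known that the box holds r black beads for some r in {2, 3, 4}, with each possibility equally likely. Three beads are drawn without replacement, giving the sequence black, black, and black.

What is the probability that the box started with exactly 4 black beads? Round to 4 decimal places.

Under each hypothesis, the probability of the observed sequence is: P(data | r = 2) = (2/5)(1/4)(0/3) = 0; P(data | r = 3) = (3/5)(2/4)(1/3) = 1/10; P(data | r = 4) = (4/5)(3/4)(2/3) = 2/5.
The prior-weighted likelihoods are 1/3 · 0 = 0, 1/3 · 1/10 = 1/30, 1/3 · 2/5 = 2/15; these sum to 1/6.
So P(r = 4 | data) = (2/15) / (1/6) = 4/5.

0.8000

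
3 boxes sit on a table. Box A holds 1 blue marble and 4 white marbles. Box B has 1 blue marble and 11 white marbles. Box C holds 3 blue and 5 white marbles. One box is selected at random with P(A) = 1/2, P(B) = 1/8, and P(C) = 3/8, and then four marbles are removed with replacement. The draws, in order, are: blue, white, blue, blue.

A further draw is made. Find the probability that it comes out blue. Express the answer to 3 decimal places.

Under each hypothesis, the probability of the observed sequence is: P(data | box A) = (1/5)(4/5)(1/5)(1/5) = 0.0064; P(data | box B) = (1/12)(11/12)(1/12)(1/12) = 0.00053048; P(data | box C) = (3/8)(5/8)(3/8)(3/8) = 0.032959.
The prior-weighted likelihoods are 1/2 · 0.0064 = 0.0032, 1/8 · 0.00053048 = 6.631e-05, 3/8 · 0.032959 = 0.01236; with total 0.015626.
Dividing through by the total gives posterior P(box A | data) = 0.20479, P(box B | data) = 0.0042436, P(box C | data) = 0.79097.
Averaging over the posterior, P(blue next | data) = (1/5)(0.20479) + (1/12)(0.0042436) + (3/8)(0.79097) = 0.33792.

0.338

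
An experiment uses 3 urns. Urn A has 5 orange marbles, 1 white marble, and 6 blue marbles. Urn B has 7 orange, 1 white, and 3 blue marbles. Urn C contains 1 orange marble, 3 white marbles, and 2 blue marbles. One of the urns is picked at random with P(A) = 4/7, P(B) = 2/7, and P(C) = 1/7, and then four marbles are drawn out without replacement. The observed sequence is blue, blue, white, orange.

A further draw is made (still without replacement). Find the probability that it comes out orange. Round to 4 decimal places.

For each hypothesis, P(data | H) works out to: P(data | urn A) = (6/12)(5/11)(1/10)(5/9) = 0.012626; P(data | urn B) = (3/11)(2/10)(1/9)(7/8) = 0.005303; P(data | urn C) = (2/6)(1/5)(3/4)(1/3) = 0.016667.
Multiplying each by its prior: 4/7 · 0.012626 = 0.007215, 2/7 · 0.005303 = 0.0015152, 1/7 · 0.016667 = 0.002381; these sum to 0.011111.
The posterior is then P(urn A | data) = 0.64935, P(urn B | data) = 0.13636, P(urn C | data) = 0.21429.
Averaging over the posterior, P(orange next | data) = (1/2)(0.64935) + (6/7)(0.13636) + (0)(0.21429) = 0.44156.

0.4416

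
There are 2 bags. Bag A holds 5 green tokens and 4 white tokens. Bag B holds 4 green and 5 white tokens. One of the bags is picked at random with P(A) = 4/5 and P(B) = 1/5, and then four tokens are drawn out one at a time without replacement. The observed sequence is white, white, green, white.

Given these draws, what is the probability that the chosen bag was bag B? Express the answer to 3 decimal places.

0.333

The likelihood of the observed sequence under each hypothesis: P(data | bag A) = (4/9)(3/8)(5/7)(2/6) = 5/126; P(data | bag B) = (5/9)(4/8)(4/7)(3/6) = 5/63.
Multiplying each by its prior: 4/5 · 5/126 = 2/63, 1/5 · 5/63 = 1/63; summing to 1/21.
By Bayes' rule, P(bag B | data) = (1/63) / (1/21) = 1/3.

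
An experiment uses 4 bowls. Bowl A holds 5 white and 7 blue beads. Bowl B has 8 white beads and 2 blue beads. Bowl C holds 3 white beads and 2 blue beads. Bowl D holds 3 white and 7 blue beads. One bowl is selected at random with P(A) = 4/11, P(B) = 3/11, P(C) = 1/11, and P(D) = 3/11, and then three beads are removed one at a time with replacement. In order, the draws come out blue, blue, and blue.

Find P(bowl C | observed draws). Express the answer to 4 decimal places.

The likelihood of the observed sequence under each hypothesis: P(data | bowl A) = (7/12)(7/12)(7/12) = 0.1985; P(data | bowl B) = (2/10)(2/10)(2/10) = 0.008; P(data | bowl C) = (2/5)(2/5)(2/5) = 0.064; P(data | bowl D) = (7/10)(7/10)(7/10) = 0.343.
The prior-weighted likelihoods are 4/11 · 0.1985 = 0.07218, 3/11 · 0.008 = 0.0021818, 1/11 · 0.064 = 0.0058182, 3/11 · 0.343 = 0.093545; with total 0.17373.
So P(bowl C | data) = (0.0058182) / (0.17373) = 0.033491.

0.0335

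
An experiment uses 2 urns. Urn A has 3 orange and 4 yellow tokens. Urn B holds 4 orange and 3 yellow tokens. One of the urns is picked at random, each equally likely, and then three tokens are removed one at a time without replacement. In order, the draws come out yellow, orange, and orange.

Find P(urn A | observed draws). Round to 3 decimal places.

0.400

Compute the likelihood of the observed sequence for each case: P(data | urn A) = (4/7)(3/6)(2/5) = 4/35; P(data | urn B) = (3/7)(4/6)(3/5) = 6/35.
Weighting by the prior gives 1/2 · 4/35 = 2/35, 1/2 · 6/35 = 3/35; summing to 1/7.
So P(urn A | data) = (2/35) / (1/7) = 2/5.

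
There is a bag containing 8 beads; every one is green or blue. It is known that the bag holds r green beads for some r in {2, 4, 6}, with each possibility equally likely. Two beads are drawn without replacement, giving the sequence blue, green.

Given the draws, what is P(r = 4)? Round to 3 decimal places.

The likelihood of the observed sequence under each hypothesis: P(data | r = 2) = (6/8)(2/7) = 3/14; P(data | r = 4) = (4/8)(4/7) = 2/7; P(data | r = 6) = (2/8)(6/7) = 3/14.
Multiplying each by its prior: 1/3 · 3/14 = 1/14, 1/3 · 2/7 = 2/21, 1/3 · 3/14 = 1/14; summing to 5/21.
So P(r = 4 | data) = (2/21) / (5/21) = 2/5.

0.400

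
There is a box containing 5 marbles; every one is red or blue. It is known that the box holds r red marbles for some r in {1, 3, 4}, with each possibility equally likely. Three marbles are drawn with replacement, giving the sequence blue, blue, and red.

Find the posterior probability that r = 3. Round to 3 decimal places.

0.375

Compute the likelihood of the observed sequence for each case: P(data | r = 1) = (4/5)(4/5)(1/5) = 16/125; P(data | r = 3) = (2/5)(2/5)(3/5) = 12/125; P(data | r = 4) = (1/5)(1/5)(4/5) = 4/125.
Weighting by the prior gives 1/3 · 16/125 = 16/375, 1/3 · 12/125 = 4/125, 1/3 · 4/125 = 4/375; with total 32/375.
Therefore the posterior P(r = 3 | data) = (4/125) / (32/375) = 3/8.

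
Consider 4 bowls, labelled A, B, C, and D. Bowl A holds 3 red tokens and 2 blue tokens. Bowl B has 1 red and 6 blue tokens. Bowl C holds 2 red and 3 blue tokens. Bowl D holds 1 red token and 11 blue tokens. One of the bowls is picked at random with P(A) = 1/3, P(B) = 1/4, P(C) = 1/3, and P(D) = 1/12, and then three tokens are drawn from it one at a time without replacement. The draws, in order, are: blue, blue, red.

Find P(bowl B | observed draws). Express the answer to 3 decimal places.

0.250

The likelihood of the observed sequence under each hypothesis: P(data | bowl A) = (2/5)(1/4)(3/3) = 0.1; P(data | bowl B) = (6/7)(5/6)(1/5) = 0.14286; P(data | bowl C) = (3/5)(2/4)(2/3) = 0.2; P(data | bowl D) = (11/12)(10/11)(1/10) = 0.083333.
Multiplying each by its prior: 1/3 · 0.1 = 0.033333, 1/4 · 0.14286 = 0.035714, 1/3 · 0.2 = 0.066667, 1/12 · 0.083333 = 0.0069444; these sum to 0.14266.
So P(bowl B | data) = (0.035714) / (0.14266) = 0.25035.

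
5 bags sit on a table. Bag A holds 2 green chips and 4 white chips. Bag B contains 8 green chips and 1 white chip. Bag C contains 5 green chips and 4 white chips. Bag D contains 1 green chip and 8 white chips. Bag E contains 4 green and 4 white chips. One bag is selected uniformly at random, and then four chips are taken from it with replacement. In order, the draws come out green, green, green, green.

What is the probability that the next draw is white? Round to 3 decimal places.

0.190

Under each hypothesis, the probability of the observed sequence is: P(data | bag A) = (2/6)(2/6)(2/6)(2/6) = 0.012346; P(data | bag B) = (8/9)(8/9)(8/9)(8/9) = 0.6243; P(data | bag C) = (5/9)(5/9)(5/9)(5/9) = 0.09526; P(data | bag D) = (1/9)(1/9)(1/9)(1/9) = 0.00015242; P(data | bag E) = (4/8)(4/8)(4/8)(4/8) = 0.0625.
Weighting by the prior gives 1/5 · 0.012346 = 0.0024691, 1/5 · 0.6243 = 0.12486, 1/5 · 0.09526 = 0.019052, 1/5 · 0.00015242 = 3.0483e-05, 1/5 · 0.0625 = 0.0125; summing to 0.15891.
Normalising, the posterior is P(bag A | data) = 0.015538, P(bag B | data) = 0.78572, P(bag C | data) = 0.11989, P(bag D | data) = 0.00019183, P(bag E | data) = 0.078661.
The predictive probability is P(white next | data) = (2/3)(0.015538) + (1/9)(0.78572) + (4/9)(0.11989) + (8/9)(0.00019183) + (1/2)(0.078661) = 0.19045.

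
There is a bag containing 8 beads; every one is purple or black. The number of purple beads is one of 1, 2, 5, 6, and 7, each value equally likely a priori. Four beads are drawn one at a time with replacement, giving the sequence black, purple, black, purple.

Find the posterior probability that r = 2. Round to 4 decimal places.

0.2357

The likelihood of the observed sequence under each hypothesis: P(data | r = 1) = (7/8)(1/8)(7/8)(1/8) = 0.011963; P(data | r = 2) = (6/8)(2/8)(6/8)(2/8) = 0.035156; P(data | r = 5) = (3/8)(5/8)(3/8)(5/8) = 0.054932; P(data | r = 6) = (2/8)(6/8)(2/8)(6/8) = 0.035156; P(data | r = 7) = (1/8)(7/8)(1/8)(7/8) = 0.011963.
The prior-weighted likelihoods are 1/5 · 0.011963 = 0.0023926, 1/5 · 0.035156 = 0.0070313, 1/5 · 0.054932 = 0.010986, 1/5 · 0.035156 = 0.0070313, 1/5 · 0.011963 = 0.0023926; these sum to 0.029834.
By Bayes' rule, P(r = 2 | data) = (0.0070313) / (0.029834) = 0.23568.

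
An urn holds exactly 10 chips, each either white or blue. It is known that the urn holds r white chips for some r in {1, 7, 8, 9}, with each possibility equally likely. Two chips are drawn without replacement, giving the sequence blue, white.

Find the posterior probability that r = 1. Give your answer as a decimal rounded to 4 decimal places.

For each hypothesis, P(data | H) works out to: P(data | r = 1) = (9/10)(1/9) = 1/10; P(data | r = 7) = (3/10)(7/9) = 7/30; P(data | r = 8) = (2/10)(8/9) = 8/45; P(data | r = 9) = (1/10)(9/9) = 1/10.
Weighting by the prior gives 1/4 · 1/10 = 1/40, 1/4 · 7/30 = 7/120, 1/4 · 8/45 = 2/45, 1/4 · 1/10 = 1/40; these sum to 11/72.
Therefore the posterior P(r = 1 | data) = (1/40) / (11/72) = 9/55.

0.1636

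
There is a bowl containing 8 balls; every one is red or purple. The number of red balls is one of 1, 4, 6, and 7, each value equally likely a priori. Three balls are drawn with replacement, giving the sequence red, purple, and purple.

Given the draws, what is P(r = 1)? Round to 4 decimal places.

0.3403

Compute the likelihood of the observed sequence for each case: P(data | r = 1) = (1/8)(7/8)(7/8) = 0.095703; P(data | r = 4) = (4/8)(4/8)(4/8) = 0.125; P(data | r = 6) = (6/8)(2/8)(2/8) = 0.046875; P(data | r = 7) = (7/8)(1/8)(1/8) = 0.013672.
Multiplying each by its prior: 1/4 · 0.095703 = 0.023926, 1/4 · 0.125 = 0.03125, 1/4 · 0.046875 = 0.011719, 1/4 · 0.013672 = 0.003418; with total 0.070312.
Hence P(r = 1 | data) = (0.023926) / (0.070312) = 0.34028.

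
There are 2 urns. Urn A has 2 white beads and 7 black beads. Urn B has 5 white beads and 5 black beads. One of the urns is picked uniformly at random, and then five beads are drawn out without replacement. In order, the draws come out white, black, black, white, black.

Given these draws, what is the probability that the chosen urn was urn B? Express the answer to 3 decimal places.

For each hypothesis, P(data | H) works out to: P(data | urn A) = (2/9)(7/8)(6/7)(1/6)(5/5) = 1/36; P(data | urn B) = (5/10)(5/9)(4/8)(4/7)(3/6) = 5/126.
Multiplying each by its prior: 1/2 · 1/36 = 1/72, 1/2 · 5/126 = 5/252; summing to 17/504.
Therefore the posterior P(urn B | data) = (5/252) / (17/504) = 10/17.

0.588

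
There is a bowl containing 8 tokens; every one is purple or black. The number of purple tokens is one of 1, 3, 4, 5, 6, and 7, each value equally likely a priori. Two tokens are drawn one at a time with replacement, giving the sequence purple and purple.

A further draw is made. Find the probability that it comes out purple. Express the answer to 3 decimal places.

0.713

For each hypothesis, P(data | H) works out to: P(data | r = 1) = (1/8)(1/8) = 1/64; P(data | r = 3) = (3/8)(3/8) = 9/64; P(data | r = 4) = (4/8)(4/8) = 1/4; P(data | r = 5) = (5/8)(5/8) = 25/64; P(data | r = 6) = (6/8)(6/8) = 9/16; P(data | r = 7) = (7/8)(7/8) = 49/64.
The prior-weighted likelihoods are 1/6 · 1/64 = 1/384, 1/6 · 9/64 = 3/128, 1/6 · 1/4 = 1/24, 1/6 · 25/64 = 25/384, 1/6 · 9/16 = 3/32, 1/6 · 49/64 = 49/384; summing to 17/48.
Normalising, the posterior is P(r = 1 | data) = 1/136, P(r = 3 | data) = 9/136, P(r = 4 | data) = 2/17, P(r = 5 | data) = 25/136, P(r = 6 | data) = 9/34, P(r = 7 | data) = 49/136.
So P(purple next | data) = Σ P(purple next | H) P(H | data) = (1/8)(1/136) + (3/8)(9/136) + (1/2)(2/17) + (5/8)(25/136) + (3/4)(9/34) + (7/8)(49/136) = 97/136.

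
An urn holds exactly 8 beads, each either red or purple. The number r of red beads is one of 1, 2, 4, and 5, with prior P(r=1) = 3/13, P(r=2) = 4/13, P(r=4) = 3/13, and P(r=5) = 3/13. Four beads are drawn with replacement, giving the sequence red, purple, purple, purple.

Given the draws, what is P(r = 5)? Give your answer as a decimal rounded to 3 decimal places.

The likelihood of the observed sequence under each hypothesis: P(data | r = 1) = (1/8)(7/8)(7/8)(7/8) = 0.08374; P(data | r = 2) = (2/8)(6/8)(6/8)(6/8) = 0.10547; P(data | r = 4) = (4/8)(4/8)(4/8)(4/8) = 0.0625; P(data | r = 5) = (5/8)(3/8)(3/8)(3/8) = 0.032959.
Multiplying each by its prior: 3/13 · 0.08374 = 0.019325, 4/13 · 0.10547 = 0.032452, 3/13 · 0.0625 = 0.014423, 3/13 · 0.032959 = 0.0076059; these sum to 0.073806.
By Bayes' rule, P(r = 5 | data) = (0.0076059) / (0.073806) = 0.10305.

0.103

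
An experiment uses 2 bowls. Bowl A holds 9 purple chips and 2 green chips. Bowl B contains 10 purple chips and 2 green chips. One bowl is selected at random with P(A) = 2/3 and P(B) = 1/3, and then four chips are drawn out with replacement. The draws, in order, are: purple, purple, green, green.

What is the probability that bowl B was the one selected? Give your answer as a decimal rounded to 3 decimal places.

0.304

The likelihood of the observed sequence under each hypothesis: P(data | bowl A) = (9/11)(9/11)(2/11)(2/11) = 0.02213; P(data | bowl B) = (10/12)(10/12)(2/12)(2/12) = 0.01929.
Multiplying each by its prior: 2/3 · 0.02213 = 0.014753, 1/3 · 0.01929 = 0.00643; summing to 0.021183.
Therefore the posterior P(bowl B | data) = (0.00643) / (0.021183) = 0.30355.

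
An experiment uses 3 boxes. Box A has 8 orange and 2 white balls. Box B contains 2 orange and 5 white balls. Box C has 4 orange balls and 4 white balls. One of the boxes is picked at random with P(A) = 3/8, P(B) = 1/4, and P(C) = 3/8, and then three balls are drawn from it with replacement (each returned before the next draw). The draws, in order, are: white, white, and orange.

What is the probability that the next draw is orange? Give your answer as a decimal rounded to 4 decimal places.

0.4558

Compute the likelihood of the observed sequence for each case: P(data | box A) = (2/10)(2/10)(8/10) = 0.032; P(data | box B) = (5/7)(5/7)(2/7) = 0.14577; P(data | box C) = (4/8)(4/8)(4/8) = 0.125.
Weighting by the prior gives 3/8 · 0.032 = 0.012, 1/4 · 0.14577 = 0.036443, 3/8 · 0.125 = 0.046875; summing to 0.095318.
Normalising, the posterior is P(box A | data) = 0.12589, P(box B | data) = 0.38233, P(box C | data) = 0.49177.
So P(orange next | data) = Σ P(orange next | H) P(H | data) = (4/5)(0.12589) + (2/7)(0.38233) + (1/2)(0.49177) = 0.45584.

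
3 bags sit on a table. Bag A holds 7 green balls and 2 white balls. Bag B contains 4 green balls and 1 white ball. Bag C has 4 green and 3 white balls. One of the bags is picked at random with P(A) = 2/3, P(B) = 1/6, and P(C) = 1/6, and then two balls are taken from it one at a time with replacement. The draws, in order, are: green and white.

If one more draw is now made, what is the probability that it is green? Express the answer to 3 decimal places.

The likelihood of the observed sequence under each hypothesis: P(data | bag A) = (7/9)(2/9) = 0.17284; P(data | bag B) = (4/5)(1/5) = 0.16; P(data | bag C) = (4/7)(3/7) = 0.2449.
Weighting by the prior gives 2/3 · 0.17284 = 0.11523, 1/6 · 0.16 = 0.026667, 1/6 · 0.2449 = 0.040816; these sum to 0.18271.
Dividing through by the total gives posterior P(bag A | data) = 0.63065, P(bag B | data) = 0.14595, P(bag C | data) = 0.22339.
So P(green next | data) = Σ P(green next | H) P(H | data) = (7/9)(0.63065) + (4/5)(0.14595) + (4/7)(0.22339) = 0.73492.

0.735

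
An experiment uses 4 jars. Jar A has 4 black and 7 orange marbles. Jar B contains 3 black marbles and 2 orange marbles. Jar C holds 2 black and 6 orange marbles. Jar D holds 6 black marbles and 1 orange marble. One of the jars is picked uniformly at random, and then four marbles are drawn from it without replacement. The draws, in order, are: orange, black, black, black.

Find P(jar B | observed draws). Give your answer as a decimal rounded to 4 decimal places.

0.3787

For each hypothesis, P(data | H) works out to: P(data | jar A) = (7/11)(4/10)(3/9)(2/8) = 0.021212; P(data | jar B) = (2/5)(3/4)(2/3)(1/2) = 0.1; P(data | jar C) = (6/8)(2/7)(1/6)(0/5) = 0; P(data | jar D) = (1/7)(6/6)(5/5)(4/4) = 0.14286.
The prior-weighted likelihoods are 1/4 · 0.021212 = 0.005303, 1/4 · 0.1 = 0.025, 1/4 · 0 = 0, 1/4 · 0.14286 = 0.035714; summing to 0.066017.
Therefore the posterior P(jar B | data) = (0.025) / (0.066017) = 0.37869.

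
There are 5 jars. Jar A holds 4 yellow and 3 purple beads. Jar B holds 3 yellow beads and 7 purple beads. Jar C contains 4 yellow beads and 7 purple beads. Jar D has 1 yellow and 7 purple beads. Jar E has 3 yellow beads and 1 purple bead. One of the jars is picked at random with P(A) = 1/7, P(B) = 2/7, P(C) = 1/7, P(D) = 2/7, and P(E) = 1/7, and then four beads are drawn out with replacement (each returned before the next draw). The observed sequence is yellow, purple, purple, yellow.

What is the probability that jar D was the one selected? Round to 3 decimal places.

0.092

Under each hypothesis, the probability of the observed sequence is: P(data | jar A) = (4/7)(3/7)(3/7)(4/7) = 0.059975; P(data | jar B) = (3/10)(7/10)(7/10)(3/10) = 0.0441; P(data | jar C) = (4/11)(7/11)(7/11)(4/11) = 0.053548; P(data | jar D) = (1/8)(7/8)(7/8)(1/8) = 0.011963; P(data | jar E) = (3/4)(1/4)(1/4)(3/4) = 0.035156.
The prior-weighted likelihoods are 1/7 · 0.059975 = 0.0085679, 2/7 · 0.0441 = 0.0126, 1/7 · 0.053548 = 0.0076498, 2/7 · 0.011963 = 0.003418, 1/7 · 0.035156 = 0.0050223; with total 0.037258.
Hence P(jar D | data) = (0.003418) / (0.037258) = 0.091738.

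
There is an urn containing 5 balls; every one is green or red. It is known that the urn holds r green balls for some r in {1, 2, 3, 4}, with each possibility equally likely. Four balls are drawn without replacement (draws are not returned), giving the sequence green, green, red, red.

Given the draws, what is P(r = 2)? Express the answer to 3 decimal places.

The likelihood of the observed sequence under each hypothesis: P(data | r = 1) = (1/5)(0/4) = 0; P(data | r = 2) = (2/5)(1/4)(3/3)(2/2) = 1/10; P(data | r = 3) = (3/5)(2/4)(2/3)(1/2) = 1/10; P(data | r = 4) = (4/5)(3/4)(1/3)(0/2) = 0.
Weighting by the prior gives 1/4 · 0 = 0, 1/4 · 1/10 = 1/40, 1/4 · 1/10 = 1/40, 1/4 · 0 = 0; these sum to 1/20.
So P(r = 2 | data) = (1/40) / (1/20) = 1/2.

0.500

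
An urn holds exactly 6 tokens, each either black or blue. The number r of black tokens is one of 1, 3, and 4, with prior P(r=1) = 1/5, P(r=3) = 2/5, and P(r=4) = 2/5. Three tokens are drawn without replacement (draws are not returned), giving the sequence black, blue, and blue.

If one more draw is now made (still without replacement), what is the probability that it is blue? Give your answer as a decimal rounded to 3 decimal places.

0.444

Compute the likelihood of the observed sequence for each case: P(data | r = 1) = (1/6)(5/5)(4/4) = 1/6; P(data | r = 3) = (3/6)(3/5)(2/4) = 3/20; P(data | r = 4) = (4/6)(2/5)(1/4) = 1/15.
Multiplying each by its prior: 1/5 · 1/6 = 1/30, 2/5 · 3/20 = 3/50, 2/5 · 1/15 = 2/75; summing to 3/25.
The posterior is then P(r = 1 | data) = 5/18, P(r = 3 | data) = 1/2, P(r = 4 | data) = 2/9.
Averaging over the posterior, P(blue next | data) = (1)(5/18) + (1/3)(1/2) + (0)(2/9) = 4/9.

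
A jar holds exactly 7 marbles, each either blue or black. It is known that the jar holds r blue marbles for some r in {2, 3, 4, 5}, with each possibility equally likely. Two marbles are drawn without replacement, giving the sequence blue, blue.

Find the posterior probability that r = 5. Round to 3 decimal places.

Under each hypothesis, the probability of the observed sequence is: P(data | r = 2) = (2/7)(1/6) = 1/21; P(data | r = 3) = (3/7)(2/6) = 1/7; P(data | r = 4) = (4/7)(3/6) = 2/7; P(data | r = 5) = (5/7)(4/6) = 10/21.
Weighting by the prior gives 1/4 · 1/21 = 1/84, 1/4 · 1/7 = 1/28, 1/4 · 2/7 = 1/14, 1/4 · 10/21 = 5/42; these sum to 5/21.
Therefore the posterior P(r = 5 | data) = (5/42) / (5/21) = 1/2.

0.500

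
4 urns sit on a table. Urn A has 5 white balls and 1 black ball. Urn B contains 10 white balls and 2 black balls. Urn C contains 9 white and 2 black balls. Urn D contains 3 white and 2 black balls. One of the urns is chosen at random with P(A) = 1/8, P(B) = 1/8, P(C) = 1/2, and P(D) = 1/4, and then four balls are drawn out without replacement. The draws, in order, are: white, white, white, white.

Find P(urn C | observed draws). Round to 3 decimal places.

0.668

Compute the likelihood of the observed sequence for each case: P(data | urn A) = (5/6)(4/5)(3/4)(2/3) = 0.33333; P(data | urn B) = (10/12)(9/11)(8/10)(7/9) = 0.42424; P(data | urn C) = (9/11)(8/10)(7/9)(6/8) = 0.38182; P(data | urn D) = (3/5)(2/4)(1/3)(0/2) = 0.
Multiplying each by its prior: 1/8 · 0.33333 = 0.041667, 1/8 · 0.42424 = 0.05303, 1/2 · 0.38182 = 0.19091, 1/4 · 0 = 0; these sum to 0.28561.
Hence P(urn C | data) = (0.19091) / (0.28561) = 0.66844.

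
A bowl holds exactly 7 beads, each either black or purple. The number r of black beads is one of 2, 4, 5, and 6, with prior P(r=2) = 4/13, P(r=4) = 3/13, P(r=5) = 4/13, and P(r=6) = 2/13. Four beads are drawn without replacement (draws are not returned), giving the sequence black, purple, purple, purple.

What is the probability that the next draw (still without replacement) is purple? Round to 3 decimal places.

0.580

Under each hypothesis, the probability of the observed sequence is: P(data | r = 2) = (2/7)(5/6)(4/5)(3/4) = 1/7; P(data | r = 4) = (4/7)(3/6)(2/5)(1/4) = 1/35; P(data | r = 5) = (5/7)(2/6)(1/5)(0/4) = 0; P(data | r = 6) = (6/7)(1/6)(0/5) = 0.
Weighting by the prior gives 4/13 · 1/7 = 4/91, 3/13 · 1/35 = 3/455, 4/13 · 0 = 0, 2/13 · 0 = 0; these sum to 23/455.
Dividing through by the total gives posterior P(r = 2 | data) = 20/23, P(r = 4 | data) = 3/23, P(r = 5 | data) = 0, P(r = 6 | data) = 0.
The predictive probability is P(purple next | data) = (2/3)(20/23) + (0)(3/23) = 40/69.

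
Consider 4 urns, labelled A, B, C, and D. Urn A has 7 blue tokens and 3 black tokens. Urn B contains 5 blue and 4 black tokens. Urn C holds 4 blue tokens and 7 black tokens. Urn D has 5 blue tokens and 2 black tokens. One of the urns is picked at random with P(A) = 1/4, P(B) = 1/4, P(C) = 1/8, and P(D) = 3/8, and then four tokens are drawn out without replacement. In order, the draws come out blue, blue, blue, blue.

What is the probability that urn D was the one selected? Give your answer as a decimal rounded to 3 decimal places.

The likelihood of the observed sequence under each hypothesis: P(data | urn A) = (7/10)(6/9)(5/8)(4/7) = 0.16667; P(data | urn B) = (5/9)(4/8)(3/7)(2/6) = 0.039683; P(data | urn C) = (4/11)(3/10)(2/9)(1/8) = 0.0030303; P(data | urn D) = (5/7)(4/6)(3/5)(2/4) = 0.14286.
Weighting by the prior gives 1/4 · 0.16667 = 0.041667, 1/4 · 0.039683 = 0.0099206, 1/8 · 0.0030303 = 0.00037879, 3/8 · 0.14286 = 0.053571; these sum to 0.10554.
Hence P(urn D | data) = (0.053571) / (0.10554) = 0.50761.

0.508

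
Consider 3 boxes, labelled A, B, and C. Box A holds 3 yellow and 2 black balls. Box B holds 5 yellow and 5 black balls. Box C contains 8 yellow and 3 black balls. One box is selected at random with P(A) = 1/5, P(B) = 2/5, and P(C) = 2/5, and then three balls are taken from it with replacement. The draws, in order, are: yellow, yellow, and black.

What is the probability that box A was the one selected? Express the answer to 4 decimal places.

0.2110

Compute the likelihood of the observed sequence for each case: P(data | box A) = (3/5)(3/5)(2/5) = 0.144; P(data | box B) = (5/10)(5/10)(5/10) = 0.125; P(data | box C) = (8/11)(8/11)(3/11) = 0.14425.
Weighting by the prior gives 1/5 · 0.144 = 0.0288, 2/5 · 0.125 = 0.05, 2/5 · 0.14425 = 0.057701; summing to 0.1365.
Hence P(box A | data) = (0.0288) / (0.1365) = 0.21099.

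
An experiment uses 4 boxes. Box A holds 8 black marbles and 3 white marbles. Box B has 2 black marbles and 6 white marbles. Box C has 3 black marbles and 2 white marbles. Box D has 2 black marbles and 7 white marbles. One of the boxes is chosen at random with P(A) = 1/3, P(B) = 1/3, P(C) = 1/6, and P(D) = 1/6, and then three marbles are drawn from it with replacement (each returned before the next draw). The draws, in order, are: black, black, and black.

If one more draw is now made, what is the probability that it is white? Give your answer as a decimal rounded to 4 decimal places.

Compute the likelihood of the observed sequence for each case: P(data | box A) = (8/11)(8/11)(8/11) = 0.38467; P(data | box B) = (2/8)(2/8)(2/8) = 0.015625; P(data | box C) = (3/5)(3/5)(3/5) = 0.216; P(data | box D) = (2/9)(2/9)(2/9) = 0.010974.
Weighting by the prior gives 1/3 · 0.38467 = 0.12822, 1/3 · 0.015625 = 0.0052083, 1/6 · 0.216 = 0.036, 1/6 · 0.010974 = 0.001829; summing to 0.17126.
Dividing through by the total gives posterior P(box A | data) = 0.7487, P(box B | data) = 0.030412, P(box C | data) = 0.2102, P(box D | data) = 0.010679.
The predictive probability is P(white next | data) = (3/11)(0.7487) + (3/4)(0.030412) + (2/5)(0.2102) + (7/9)(0.010679) = 0.31939.

0.3194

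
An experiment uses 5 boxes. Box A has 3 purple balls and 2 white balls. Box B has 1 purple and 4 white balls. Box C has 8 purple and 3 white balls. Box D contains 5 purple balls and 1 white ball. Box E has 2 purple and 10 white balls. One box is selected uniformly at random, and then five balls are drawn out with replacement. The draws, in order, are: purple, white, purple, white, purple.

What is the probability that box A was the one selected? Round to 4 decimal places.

Under each hypothesis, the probability of the observed sequence is: P(data | box A) = (3/5)(2/5)(3/5)(2/5)(3/5) = 0.03456; P(data | box B) = (1/5)(4/5)(1/5)(4/5)(1/5) = 0.00512; P(data | box C) = (8/11)(3/11)(8/11)(3/11)(8/11) = 0.028612; P(data | box D) = (5/6)(1/6)(5/6)(1/6)(5/6) = 0.016075; P(data | box E) = (2/12)(10/12)(2/12)(10/12)(2/12) = 0.003215.
Weighting by the prior gives 1/5 · 0.03456 = 0.006912, 1/5 · 0.00512 = 0.001024, 1/5 · 0.028612 = 0.0057224, 1/5 · 0.016075 = 0.003215, 1/5 · 0.003215 = 0.000643; these sum to 0.017516.
Hence P(box A | data) = (0.006912) / (0.017516) = 0.3946.

0.3946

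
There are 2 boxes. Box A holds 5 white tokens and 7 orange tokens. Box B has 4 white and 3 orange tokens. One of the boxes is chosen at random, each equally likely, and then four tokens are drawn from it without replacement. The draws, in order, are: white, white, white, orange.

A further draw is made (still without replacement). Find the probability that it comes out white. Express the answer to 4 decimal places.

The likelihood of the observed sequence under each hypothesis: P(data | box A) = (5/12)(4/11)(3/10)(7/9) = 0.035354; P(data | box B) = (4/7)(3/6)(2/5)(3/4) = 0.085714.
The prior-weighted likelihoods are 1/2 · 0.035354 = 0.017677, 1/2 · 0.085714 = 0.042857; summing to 0.060534.
Dividing through by the total gives posterior P(box A | data) = 0.29201, P(box B | data) = 0.70799.
The predictive probability is P(white next | data) = (1/4)(0.29201) + (1/3)(0.70799) = 0.309.

0.3090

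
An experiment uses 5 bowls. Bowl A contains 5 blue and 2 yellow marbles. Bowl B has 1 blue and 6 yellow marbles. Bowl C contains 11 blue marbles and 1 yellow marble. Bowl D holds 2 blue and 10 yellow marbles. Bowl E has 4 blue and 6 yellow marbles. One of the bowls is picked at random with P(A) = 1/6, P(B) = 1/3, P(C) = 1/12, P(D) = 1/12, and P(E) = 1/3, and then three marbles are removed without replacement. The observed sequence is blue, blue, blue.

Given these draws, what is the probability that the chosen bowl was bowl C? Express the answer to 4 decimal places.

0.5155

The likelihood of the observed sequence under each hypothesis: P(data | bowl A) = (5/7)(4/6)(3/5) = 0.28571; P(data | bowl B) = (1/7)(0/6) = 0; P(data | bowl C) = (11/12)(10/11)(9/10) = 0.75; P(data | bowl D) = (2/12)(1/11)(0/10) = 0; P(data | bowl E) = (4/10)(3/9)(2/8) = 0.033333.
Multiplying each by its prior: 1/6 · 0.28571 = 0.047619, 1/3 · 0 = 0, 1/12 · 0.75 = 0.0625, 1/12 · 0 = 0, 1/3 · 0.033333 = 0.011111; these sum to 0.12123.
By Bayes' rule, P(bowl C | data) = (0.0625) / (0.12123) = 0.51555.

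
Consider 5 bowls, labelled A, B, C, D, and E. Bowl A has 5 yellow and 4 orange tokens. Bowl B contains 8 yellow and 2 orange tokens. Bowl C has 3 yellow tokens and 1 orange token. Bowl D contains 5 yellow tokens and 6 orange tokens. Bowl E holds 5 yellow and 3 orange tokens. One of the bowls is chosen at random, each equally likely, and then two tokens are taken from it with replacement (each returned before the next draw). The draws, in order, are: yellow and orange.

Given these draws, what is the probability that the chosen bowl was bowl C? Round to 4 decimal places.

0.1741

The likelihood of the observed sequence under each hypothesis: P(data | bowl A) = (5/9)(4/9) = 0.24691; P(data | bowl B) = (8/10)(2/10) = 0.16; P(data | bowl C) = (3/4)(1/4) = 0.1875; P(data | bowl D) = (5/11)(6/11) = 0.24793; P(data | bowl E) = (5/8)(3/8) = 0.23438.
Weighting by the prior gives 1/5 · 0.24691 = 0.049383, 1/5 · 0.16 = 0.032, 1/5 · 0.1875 = 0.0375, 1/5 · 0.24793 = 0.049587, 1/5 · 0.23438 = 0.046875; these sum to 0.21534.
Hence P(bowl C | data) = (0.0375) / (0.21534) = 0.17414.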